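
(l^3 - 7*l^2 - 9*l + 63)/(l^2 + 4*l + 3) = (l^2 - 10*l + 21)/(l + 1)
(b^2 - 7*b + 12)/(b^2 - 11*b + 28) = (b - 3)/(b - 7)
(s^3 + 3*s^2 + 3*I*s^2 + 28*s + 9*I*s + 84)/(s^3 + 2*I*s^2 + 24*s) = (s^2 + s*(3 + 7*I) + 21*I)/(s*(s + 6*I))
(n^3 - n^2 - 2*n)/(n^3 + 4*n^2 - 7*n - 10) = n/(n + 5)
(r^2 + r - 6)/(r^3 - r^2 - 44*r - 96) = (r - 2)/(r^2 - 4*r - 32)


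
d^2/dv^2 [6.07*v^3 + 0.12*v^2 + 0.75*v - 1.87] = 36.42*v + 0.24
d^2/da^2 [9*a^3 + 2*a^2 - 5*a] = 54*a + 4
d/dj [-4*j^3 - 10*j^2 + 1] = 4*j*(-3*j - 5)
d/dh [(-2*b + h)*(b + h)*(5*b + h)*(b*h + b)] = b*(-10*b^3 - 14*b^2*h - 7*b^2 + 12*b*h^2 + 8*b*h + 4*h^3 + 3*h^2)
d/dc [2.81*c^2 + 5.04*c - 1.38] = 5.62*c + 5.04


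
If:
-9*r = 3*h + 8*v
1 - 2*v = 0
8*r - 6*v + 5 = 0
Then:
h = -7/12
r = -1/4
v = 1/2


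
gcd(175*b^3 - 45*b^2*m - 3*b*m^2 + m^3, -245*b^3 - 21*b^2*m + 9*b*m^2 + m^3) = 35*b^2 - 2*b*m - m^2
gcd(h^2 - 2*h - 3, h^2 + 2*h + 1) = h + 1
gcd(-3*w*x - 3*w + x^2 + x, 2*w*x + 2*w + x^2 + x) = x + 1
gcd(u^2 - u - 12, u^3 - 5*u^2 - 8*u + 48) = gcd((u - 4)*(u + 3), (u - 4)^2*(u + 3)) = u^2 - u - 12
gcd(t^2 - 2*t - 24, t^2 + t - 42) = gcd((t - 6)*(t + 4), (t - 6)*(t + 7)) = t - 6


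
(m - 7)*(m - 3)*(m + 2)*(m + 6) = m^4 - 2*m^3 - 47*m^2 + 48*m + 252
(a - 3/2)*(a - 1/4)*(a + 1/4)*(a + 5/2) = a^4 + a^3 - 61*a^2/16 - a/16 + 15/64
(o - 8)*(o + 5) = o^2 - 3*o - 40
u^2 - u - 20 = (u - 5)*(u + 4)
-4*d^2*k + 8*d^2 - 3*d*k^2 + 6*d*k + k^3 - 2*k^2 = (-4*d + k)*(d + k)*(k - 2)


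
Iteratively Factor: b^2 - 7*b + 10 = (b - 5)*(b - 2)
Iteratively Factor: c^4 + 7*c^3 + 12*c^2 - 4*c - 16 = (c + 4)*(c^3 + 3*c^2 - 4) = (c - 1)*(c + 4)*(c^2 + 4*c + 4) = (c - 1)*(c + 2)*(c + 4)*(c + 2)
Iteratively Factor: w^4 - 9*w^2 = (w - 3)*(w^3 + 3*w^2) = w*(w - 3)*(w^2 + 3*w) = w*(w - 3)*(w + 3)*(w)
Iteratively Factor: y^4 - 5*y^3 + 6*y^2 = (y - 3)*(y^3 - 2*y^2) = (y - 3)*(y - 2)*(y^2) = y*(y - 3)*(y - 2)*(y)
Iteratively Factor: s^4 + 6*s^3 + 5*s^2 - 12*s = (s + 4)*(s^3 + 2*s^2 - 3*s) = (s + 3)*(s + 4)*(s^2 - s) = s*(s + 3)*(s + 4)*(s - 1)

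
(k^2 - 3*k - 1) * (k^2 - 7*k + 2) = k^4 - 10*k^3 + 22*k^2 + k - 2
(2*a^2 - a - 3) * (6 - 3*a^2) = -6*a^4 + 3*a^3 + 21*a^2 - 6*a - 18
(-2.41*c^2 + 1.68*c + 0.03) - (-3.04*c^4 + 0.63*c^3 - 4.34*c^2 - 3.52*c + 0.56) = 3.04*c^4 - 0.63*c^3 + 1.93*c^2 + 5.2*c - 0.53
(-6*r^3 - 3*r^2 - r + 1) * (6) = -36*r^3 - 18*r^2 - 6*r + 6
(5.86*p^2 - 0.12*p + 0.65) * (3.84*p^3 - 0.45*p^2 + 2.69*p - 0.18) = 22.5024*p^5 - 3.0978*p^4 + 18.3134*p^3 - 1.6701*p^2 + 1.7701*p - 0.117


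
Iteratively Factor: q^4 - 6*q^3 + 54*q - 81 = (q - 3)*(q^3 - 3*q^2 - 9*q + 27) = (q - 3)^2*(q^2 - 9) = (q - 3)^2*(q + 3)*(q - 3)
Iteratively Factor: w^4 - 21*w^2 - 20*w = (w + 1)*(w^3 - w^2 - 20*w) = (w + 1)*(w + 4)*(w^2 - 5*w) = w*(w + 1)*(w + 4)*(w - 5)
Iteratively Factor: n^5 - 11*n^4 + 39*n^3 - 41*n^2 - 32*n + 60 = (n - 2)*(n^4 - 9*n^3 + 21*n^2 + n - 30) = (n - 2)^2*(n^3 - 7*n^2 + 7*n + 15) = (n - 5)*(n - 2)^2*(n^2 - 2*n - 3) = (n - 5)*(n - 2)^2*(n + 1)*(n - 3)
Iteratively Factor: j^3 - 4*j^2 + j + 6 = (j - 2)*(j^2 - 2*j - 3) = (j - 3)*(j - 2)*(j + 1)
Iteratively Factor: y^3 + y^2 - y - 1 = (y - 1)*(y^2 + 2*y + 1) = (y - 1)*(y + 1)*(y + 1)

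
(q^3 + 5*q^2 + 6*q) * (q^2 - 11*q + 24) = q^5 - 6*q^4 - 25*q^3 + 54*q^2 + 144*q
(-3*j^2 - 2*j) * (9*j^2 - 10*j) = -27*j^4 + 12*j^3 + 20*j^2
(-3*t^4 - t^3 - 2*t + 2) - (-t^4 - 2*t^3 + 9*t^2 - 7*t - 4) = -2*t^4 + t^3 - 9*t^2 + 5*t + 6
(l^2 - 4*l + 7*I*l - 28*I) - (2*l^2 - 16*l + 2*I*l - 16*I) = -l^2 + 12*l + 5*I*l - 12*I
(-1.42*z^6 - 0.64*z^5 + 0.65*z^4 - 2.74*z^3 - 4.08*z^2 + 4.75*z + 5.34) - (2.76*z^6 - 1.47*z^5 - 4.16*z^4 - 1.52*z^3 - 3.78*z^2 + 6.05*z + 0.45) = -4.18*z^6 + 0.83*z^5 + 4.81*z^4 - 1.22*z^3 - 0.3*z^2 - 1.3*z + 4.89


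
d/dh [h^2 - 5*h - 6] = 2*h - 5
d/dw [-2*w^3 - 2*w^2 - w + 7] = -6*w^2 - 4*w - 1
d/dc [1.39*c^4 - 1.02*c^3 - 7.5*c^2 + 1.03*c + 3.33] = 5.56*c^3 - 3.06*c^2 - 15.0*c + 1.03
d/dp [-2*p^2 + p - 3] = 1 - 4*p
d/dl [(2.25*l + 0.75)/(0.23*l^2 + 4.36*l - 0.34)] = (0.5175*l^2 + 9.81*l - (0.46*l + 4.36)*(2.25*l + 0.75) - 0.765)/(0.23*l^2 + 4.36*l - 0.34)^2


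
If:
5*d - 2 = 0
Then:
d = 2/5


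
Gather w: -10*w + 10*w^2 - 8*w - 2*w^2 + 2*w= 8*w^2 - 16*w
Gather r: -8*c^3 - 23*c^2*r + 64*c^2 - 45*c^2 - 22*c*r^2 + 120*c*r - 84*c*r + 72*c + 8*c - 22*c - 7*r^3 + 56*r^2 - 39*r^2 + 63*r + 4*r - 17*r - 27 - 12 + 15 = -8*c^3 + 19*c^2 + 58*c - 7*r^3 + r^2*(17 - 22*c) + r*(-23*c^2 + 36*c + 50) - 24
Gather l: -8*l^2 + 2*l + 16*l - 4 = -8*l^2 + 18*l - 4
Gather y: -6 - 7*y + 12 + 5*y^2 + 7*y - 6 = 5*y^2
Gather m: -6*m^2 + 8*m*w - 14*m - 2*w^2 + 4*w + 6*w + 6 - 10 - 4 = -6*m^2 + m*(8*w - 14) - 2*w^2 + 10*w - 8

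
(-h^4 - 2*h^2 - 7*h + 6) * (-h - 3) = h^5 + 3*h^4 + 2*h^3 + 13*h^2 + 15*h - 18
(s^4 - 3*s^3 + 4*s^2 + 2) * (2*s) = 2*s^5 - 6*s^4 + 8*s^3 + 4*s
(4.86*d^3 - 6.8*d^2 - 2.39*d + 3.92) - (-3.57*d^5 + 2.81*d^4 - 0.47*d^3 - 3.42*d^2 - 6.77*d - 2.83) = 3.57*d^5 - 2.81*d^4 + 5.33*d^3 - 3.38*d^2 + 4.38*d + 6.75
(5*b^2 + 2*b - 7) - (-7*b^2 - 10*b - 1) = 12*b^2 + 12*b - 6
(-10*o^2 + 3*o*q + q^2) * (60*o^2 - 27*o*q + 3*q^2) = -600*o^4 + 450*o^3*q - 51*o^2*q^2 - 18*o*q^3 + 3*q^4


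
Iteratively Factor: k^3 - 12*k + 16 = (k - 2)*(k^2 + 2*k - 8) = (k - 2)*(k + 4)*(k - 2)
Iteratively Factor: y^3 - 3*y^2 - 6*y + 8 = (y + 2)*(y^2 - 5*y + 4) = (y - 4)*(y + 2)*(y - 1)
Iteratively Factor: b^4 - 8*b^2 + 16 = (b + 2)*(b^3 - 2*b^2 - 4*b + 8) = (b + 2)^2*(b^2 - 4*b + 4) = (b - 2)*(b + 2)^2*(b - 2)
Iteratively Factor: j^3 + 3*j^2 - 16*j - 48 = (j + 4)*(j^2 - j - 12) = (j + 3)*(j + 4)*(j - 4)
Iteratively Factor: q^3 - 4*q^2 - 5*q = (q - 5)*(q^2 + q) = q*(q - 5)*(q + 1)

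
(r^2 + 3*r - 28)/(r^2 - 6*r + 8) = (r + 7)/(r - 2)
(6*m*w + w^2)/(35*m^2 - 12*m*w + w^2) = w*(6*m + w)/(35*m^2 - 12*m*w + w^2)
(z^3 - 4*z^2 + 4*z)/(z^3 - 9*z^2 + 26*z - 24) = z*(z - 2)/(z^2 - 7*z + 12)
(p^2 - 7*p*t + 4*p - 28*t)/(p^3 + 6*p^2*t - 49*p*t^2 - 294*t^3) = (p + 4)/(p^2 + 13*p*t + 42*t^2)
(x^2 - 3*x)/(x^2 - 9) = x/(x + 3)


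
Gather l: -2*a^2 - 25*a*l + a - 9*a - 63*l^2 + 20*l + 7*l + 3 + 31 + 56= -2*a^2 - 8*a - 63*l^2 + l*(27 - 25*a) + 90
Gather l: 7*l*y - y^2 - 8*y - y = 7*l*y - y^2 - 9*y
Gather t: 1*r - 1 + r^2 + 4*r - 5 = r^2 + 5*r - 6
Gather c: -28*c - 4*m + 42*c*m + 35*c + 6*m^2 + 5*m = c*(42*m + 7) + 6*m^2 + m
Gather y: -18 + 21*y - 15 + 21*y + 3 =42*y - 30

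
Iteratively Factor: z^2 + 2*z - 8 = (z - 2)*(z + 4)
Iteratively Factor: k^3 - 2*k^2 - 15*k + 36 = (k - 3)*(k^2 + k - 12) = (k - 3)^2*(k + 4)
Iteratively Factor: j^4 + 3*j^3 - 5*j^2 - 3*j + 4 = (j - 1)*(j^3 + 4*j^2 - j - 4) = (j - 1)*(j + 4)*(j^2 - 1) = (j - 1)*(j + 1)*(j + 4)*(j - 1)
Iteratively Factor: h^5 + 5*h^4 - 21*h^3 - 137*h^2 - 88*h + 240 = (h + 4)*(h^4 + h^3 - 25*h^2 - 37*h + 60) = (h + 3)*(h + 4)*(h^3 - 2*h^2 - 19*h + 20) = (h - 5)*(h + 3)*(h + 4)*(h^2 + 3*h - 4) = (h - 5)*(h - 1)*(h + 3)*(h + 4)*(h + 4)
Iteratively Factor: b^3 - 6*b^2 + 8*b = (b - 4)*(b^2 - 2*b) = b*(b - 4)*(b - 2)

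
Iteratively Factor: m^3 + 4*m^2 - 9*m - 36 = (m + 4)*(m^2 - 9) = (m + 3)*(m + 4)*(m - 3)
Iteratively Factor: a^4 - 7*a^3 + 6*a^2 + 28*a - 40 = (a + 2)*(a^3 - 9*a^2 + 24*a - 20) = (a - 2)*(a + 2)*(a^2 - 7*a + 10) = (a - 2)^2*(a + 2)*(a - 5)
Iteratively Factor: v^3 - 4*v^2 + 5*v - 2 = (v - 1)*(v^2 - 3*v + 2) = (v - 1)^2*(v - 2)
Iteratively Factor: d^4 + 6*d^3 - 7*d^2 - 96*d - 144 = (d - 4)*(d^3 + 10*d^2 + 33*d + 36) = (d - 4)*(d + 4)*(d^2 + 6*d + 9) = (d - 4)*(d + 3)*(d + 4)*(d + 3)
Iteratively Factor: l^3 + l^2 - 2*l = (l + 2)*(l^2 - l) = (l - 1)*(l + 2)*(l)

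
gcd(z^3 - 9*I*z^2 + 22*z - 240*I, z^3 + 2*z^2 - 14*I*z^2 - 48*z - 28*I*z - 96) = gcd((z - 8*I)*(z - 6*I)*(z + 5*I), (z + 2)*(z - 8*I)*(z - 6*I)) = z^2 - 14*I*z - 48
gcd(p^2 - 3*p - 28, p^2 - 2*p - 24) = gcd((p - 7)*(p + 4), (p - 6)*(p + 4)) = p + 4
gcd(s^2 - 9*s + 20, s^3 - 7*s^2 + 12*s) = s - 4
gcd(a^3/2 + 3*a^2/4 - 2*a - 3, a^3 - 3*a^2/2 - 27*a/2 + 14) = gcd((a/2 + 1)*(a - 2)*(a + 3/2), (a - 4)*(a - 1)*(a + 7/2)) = 1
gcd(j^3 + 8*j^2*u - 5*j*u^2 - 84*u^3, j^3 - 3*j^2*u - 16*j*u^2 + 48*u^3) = -j^2 - j*u + 12*u^2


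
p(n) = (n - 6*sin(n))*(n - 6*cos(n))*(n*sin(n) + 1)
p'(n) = (1 - 6*cos(n))*(n - 6*cos(n))*(n*sin(n) + 1) + (n - 6*sin(n))*(n - 6*cos(n))*(n*cos(n) + sin(n)) + (n - 6*sin(n))*(n*sin(n) + 1)*(6*sin(n) + 1)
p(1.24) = 6.83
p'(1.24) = -58.61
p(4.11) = -162.27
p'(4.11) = -208.00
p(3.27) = 21.64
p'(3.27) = -87.73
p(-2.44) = 7.90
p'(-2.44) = 23.95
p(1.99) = -43.59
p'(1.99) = -22.35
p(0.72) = 18.09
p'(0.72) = 10.70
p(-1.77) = -6.55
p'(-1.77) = -56.87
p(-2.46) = 7.40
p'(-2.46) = 26.10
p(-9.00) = 108.60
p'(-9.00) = 117.28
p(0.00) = 0.00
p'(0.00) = 30.00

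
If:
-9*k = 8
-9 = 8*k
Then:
No Solution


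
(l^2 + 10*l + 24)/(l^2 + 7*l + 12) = (l + 6)/(l + 3)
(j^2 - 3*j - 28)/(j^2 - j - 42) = (j + 4)/(j + 6)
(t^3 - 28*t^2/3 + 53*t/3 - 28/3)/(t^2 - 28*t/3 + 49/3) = (3*t^2 - 7*t + 4)/(3*t - 7)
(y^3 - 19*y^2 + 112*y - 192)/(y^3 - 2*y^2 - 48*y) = (y^2 - 11*y + 24)/(y*(y + 6))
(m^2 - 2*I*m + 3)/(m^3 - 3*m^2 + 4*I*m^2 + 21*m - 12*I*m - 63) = (m + I)/(m^2 + m*(-3 + 7*I) - 21*I)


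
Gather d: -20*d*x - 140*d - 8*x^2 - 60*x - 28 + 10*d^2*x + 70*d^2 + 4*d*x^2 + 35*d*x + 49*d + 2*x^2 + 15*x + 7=d^2*(10*x + 70) + d*(4*x^2 + 15*x - 91) - 6*x^2 - 45*x - 21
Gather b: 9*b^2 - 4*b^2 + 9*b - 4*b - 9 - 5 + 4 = 5*b^2 + 5*b - 10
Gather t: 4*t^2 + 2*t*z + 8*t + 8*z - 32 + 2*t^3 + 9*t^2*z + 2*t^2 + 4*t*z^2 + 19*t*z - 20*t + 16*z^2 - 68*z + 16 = 2*t^3 + t^2*(9*z + 6) + t*(4*z^2 + 21*z - 12) + 16*z^2 - 60*z - 16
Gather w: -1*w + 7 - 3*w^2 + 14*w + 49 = -3*w^2 + 13*w + 56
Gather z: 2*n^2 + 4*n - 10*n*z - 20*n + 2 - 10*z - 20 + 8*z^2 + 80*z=2*n^2 - 16*n + 8*z^2 + z*(70 - 10*n) - 18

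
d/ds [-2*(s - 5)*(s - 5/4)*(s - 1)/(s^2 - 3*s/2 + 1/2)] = (-8*s^2 + 8*s + 25)/(4*s^2 - 4*s + 1)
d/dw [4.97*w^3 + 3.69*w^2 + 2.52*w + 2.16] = 14.91*w^2 + 7.38*w + 2.52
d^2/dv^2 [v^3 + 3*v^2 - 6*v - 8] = 6*v + 6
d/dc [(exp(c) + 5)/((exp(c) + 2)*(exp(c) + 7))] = (-exp(2*c) - 10*exp(c) - 31)*exp(c)/(exp(4*c) + 18*exp(3*c) + 109*exp(2*c) + 252*exp(c) + 196)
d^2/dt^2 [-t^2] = -2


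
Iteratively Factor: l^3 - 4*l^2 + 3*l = (l - 3)*(l^2 - l) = (l - 3)*(l - 1)*(l)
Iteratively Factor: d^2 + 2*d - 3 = (d + 3)*(d - 1)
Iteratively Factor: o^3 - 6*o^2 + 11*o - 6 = (o - 3)*(o^2 - 3*o + 2) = (o - 3)*(o - 1)*(o - 2)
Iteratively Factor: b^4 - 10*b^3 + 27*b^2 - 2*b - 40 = (b + 1)*(b^3 - 11*b^2 + 38*b - 40) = (b - 4)*(b + 1)*(b^2 - 7*b + 10) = (b - 5)*(b - 4)*(b + 1)*(b - 2)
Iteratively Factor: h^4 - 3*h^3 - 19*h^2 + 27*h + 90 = (h + 2)*(h^3 - 5*h^2 - 9*h + 45) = (h + 2)*(h + 3)*(h^2 - 8*h + 15) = (h - 5)*(h + 2)*(h + 3)*(h - 3)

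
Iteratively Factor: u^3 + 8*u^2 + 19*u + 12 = (u + 3)*(u^2 + 5*u + 4) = (u + 3)*(u + 4)*(u + 1)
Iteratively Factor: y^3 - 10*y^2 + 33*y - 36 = (y - 3)*(y^2 - 7*y + 12) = (y - 4)*(y - 3)*(y - 3)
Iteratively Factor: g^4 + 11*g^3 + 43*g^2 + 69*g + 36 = (g + 3)*(g^3 + 8*g^2 + 19*g + 12) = (g + 3)*(g + 4)*(g^2 + 4*g + 3) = (g + 3)^2*(g + 4)*(g + 1)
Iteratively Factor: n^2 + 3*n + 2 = (n + 2)*(n + 1)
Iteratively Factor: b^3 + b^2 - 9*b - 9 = (b - 3)*(b^2 + 4*b + 3) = (b - 3)*(b + 1)*(b + 3)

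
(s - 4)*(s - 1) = s^2 - 5*s + 4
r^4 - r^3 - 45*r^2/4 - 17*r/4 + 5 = (r - 4)*(r - 1/2)*(r + 1)*(r + 5/2)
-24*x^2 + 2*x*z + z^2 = (-4*x + z)*(6*x + z)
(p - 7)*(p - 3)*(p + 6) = p^3 - 4*p^2 - 39*p + 126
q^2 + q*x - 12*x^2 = (q - 3*x)*(q + 4*x)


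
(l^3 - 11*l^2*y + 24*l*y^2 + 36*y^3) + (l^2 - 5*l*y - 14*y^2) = l^3 - 11*l^2*y + l^2 + 24*l*y^2 - 5*l*y + 36*y^3 - 14*y^2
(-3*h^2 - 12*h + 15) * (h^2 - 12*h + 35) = -3*h^4 + 24*h^3 + 54*h^2 - 600*h + 525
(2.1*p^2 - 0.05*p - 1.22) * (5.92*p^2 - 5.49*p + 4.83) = 12.432*p^4 - 11.825*p^3 + 3.1951*p^2 + 6.4563*p - 5.8926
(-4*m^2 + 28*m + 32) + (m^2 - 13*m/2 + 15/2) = -3*m^2 + 43*m/2 + 79/2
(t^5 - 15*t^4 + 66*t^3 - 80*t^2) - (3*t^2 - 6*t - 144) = t^5 - 15*t^4 + 66*t^3 - 83*t^2 + 6*t + 144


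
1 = 1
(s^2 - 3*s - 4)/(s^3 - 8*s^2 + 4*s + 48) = (s + 1)/(s^2 - 4*s - 12)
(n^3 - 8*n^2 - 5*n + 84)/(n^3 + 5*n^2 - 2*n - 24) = (n^2 - 11*n + 28)/(n^2 + 2*n - 8)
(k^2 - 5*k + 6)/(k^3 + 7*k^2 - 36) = (k - 3)/(k^2 + 9*k + 18)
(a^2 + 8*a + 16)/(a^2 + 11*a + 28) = (a + 4)/(a + 7)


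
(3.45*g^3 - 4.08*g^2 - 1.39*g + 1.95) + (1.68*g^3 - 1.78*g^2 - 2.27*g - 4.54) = 5.13*g^3 - 5.86*g^2 - 3.66*g - 2.59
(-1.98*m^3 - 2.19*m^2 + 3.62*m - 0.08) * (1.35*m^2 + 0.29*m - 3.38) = -2.673*m^5 - 3.5307*m^4 + 10.9443*m^3 + 8.344*m^2 - 12.2588*m + 0.2704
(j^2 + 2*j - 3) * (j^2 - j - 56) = j^4 + j^3 - 61*j^2 - 109*j + 168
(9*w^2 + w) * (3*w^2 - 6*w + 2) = 27*w^4 - 51*w^3 + 12*w^2 + 2*w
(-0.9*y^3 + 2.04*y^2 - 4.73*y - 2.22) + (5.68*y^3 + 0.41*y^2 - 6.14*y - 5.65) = 4.78*y^3 + 2.45*y^2 - 10.87*y - 7.87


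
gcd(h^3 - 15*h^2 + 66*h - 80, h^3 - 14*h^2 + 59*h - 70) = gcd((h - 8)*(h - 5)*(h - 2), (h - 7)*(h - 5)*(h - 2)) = h^2 - 7*h + 10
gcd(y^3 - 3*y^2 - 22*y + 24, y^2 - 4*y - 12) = y - 6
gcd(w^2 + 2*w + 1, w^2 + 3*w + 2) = w + 1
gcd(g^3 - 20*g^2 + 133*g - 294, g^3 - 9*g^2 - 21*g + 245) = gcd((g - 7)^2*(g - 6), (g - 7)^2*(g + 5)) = g^2 - 14*g + 49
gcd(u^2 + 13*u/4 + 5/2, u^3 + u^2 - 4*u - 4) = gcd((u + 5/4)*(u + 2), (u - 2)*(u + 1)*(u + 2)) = u + 2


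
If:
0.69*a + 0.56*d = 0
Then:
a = -0.811594202898551*d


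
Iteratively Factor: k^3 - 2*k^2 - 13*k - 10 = (k + 2)*(k^2 - 4*k - 5) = (k + 1)*(k + 2)*(k - 5)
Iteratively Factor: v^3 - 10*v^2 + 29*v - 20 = (v - 5)*(v^2 - 5*v + 4) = (v - 5)*(v - 4)*(v - 1)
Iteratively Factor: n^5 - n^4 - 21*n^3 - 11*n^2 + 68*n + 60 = (n + 2)*(n^4 - 3*n^3 - 15*n^2 + 19*n + 30) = (n - 5)*(n + 2)*(n^3 + 2*n^2 - 5*n - 6) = (n - 5)*(n + 1)*(n + 2)*(n^2 + n - 6) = (n - 5)*(n - 2)*(n + 1)*(n + 2)*(n + 3)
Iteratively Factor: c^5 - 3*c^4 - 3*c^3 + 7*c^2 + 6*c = (c)*(c^4 - 3*c^3 - 3*c^2 + 7*c + 6) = c*(c + 1)*(c^3 - 4*c^2 + c + 6) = c*(c - 2)*(c + 1)*(c^2 - 2*c - 3) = c*(c - 3)*(c - 2)*(c + 1)*(c + 1)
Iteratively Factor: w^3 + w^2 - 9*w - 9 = (w + 3)*(w^2 - 2*w - 3) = (w + 1)*(w + 3)*(w - 3)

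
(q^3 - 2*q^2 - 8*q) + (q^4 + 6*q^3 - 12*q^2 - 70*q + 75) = q^4 + 7*q^3 - 14*q^2 - 78*q + 75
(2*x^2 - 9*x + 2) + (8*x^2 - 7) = 10*x^2 - 9*x - 5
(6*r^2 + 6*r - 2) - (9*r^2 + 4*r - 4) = -3*r^2 + 2*r + 2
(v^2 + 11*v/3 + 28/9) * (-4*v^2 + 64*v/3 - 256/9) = -4*v^4 + 20*v^3/3 + 112*v^2/3 - 1024*v/27 - 7168/81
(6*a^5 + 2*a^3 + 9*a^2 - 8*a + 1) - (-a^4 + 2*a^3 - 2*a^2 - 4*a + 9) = 6*a^5 + a^4 + 11*a^2 - 4*a - 8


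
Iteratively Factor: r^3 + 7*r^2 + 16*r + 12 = (r + 2)*(r^2 + 5*r + 6) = (r + 2)^2*(r + 3)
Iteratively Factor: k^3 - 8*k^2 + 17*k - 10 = (k - 2)*(k^2 - 6*k + 5) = (k - 2)*(k - 1)*(k - 5)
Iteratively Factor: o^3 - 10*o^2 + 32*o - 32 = (o - 2)*(o^2 - 8*o + 16) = (o - 4)*(o - 2)*(o - 4)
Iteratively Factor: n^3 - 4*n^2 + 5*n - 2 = (n - 1)*(n^2 - 3*n + 2) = (n - 2)*(n - 1)*(n - 1)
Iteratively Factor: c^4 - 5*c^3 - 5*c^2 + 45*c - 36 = (c - 1)*(c^3 - 4*c^2 - 9*c + 36) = (c - 4)*(c - 1)*(c^2 - 9) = (c - 4)*(c - 1)*(c + 3)*(c - 3)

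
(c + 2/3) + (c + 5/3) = 2*c + 7/3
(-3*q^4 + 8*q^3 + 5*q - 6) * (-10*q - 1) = 30*q^5 - 77*q^4 - 8*q^3 - 50*q^2 + 55*q + 6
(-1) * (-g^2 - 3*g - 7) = g^2 + 3*g + 7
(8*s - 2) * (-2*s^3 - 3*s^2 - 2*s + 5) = -16*s^4 - 20*s^3 - 10*s^2 + 44*s - 10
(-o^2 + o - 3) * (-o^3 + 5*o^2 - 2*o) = o^5 - 6*o^4 + 10*o^3 - 17*o^2 + 6*o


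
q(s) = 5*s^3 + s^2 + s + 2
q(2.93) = 139.28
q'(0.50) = 5.75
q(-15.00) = -16663.00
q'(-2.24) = 71.78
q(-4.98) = -595.71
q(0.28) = 2.47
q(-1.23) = -7.02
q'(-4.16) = 252.26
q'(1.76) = 50.98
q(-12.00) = -8506.00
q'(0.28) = 2.74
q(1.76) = 34.12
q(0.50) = 3.38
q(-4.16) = -344.81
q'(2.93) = 135.63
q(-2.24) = -51.42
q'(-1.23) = 21.23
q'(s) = 15*s^2 + 2*s + 1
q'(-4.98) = 363.05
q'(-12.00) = 2137.00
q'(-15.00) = 3346.00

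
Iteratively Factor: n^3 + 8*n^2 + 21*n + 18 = (n + 2)*(n^2 + 6*n + 9) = (n + 2)*(n + 3)*(n + 3)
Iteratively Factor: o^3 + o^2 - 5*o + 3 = (o + 3)*(o^2 - 2*o + 1) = (o - 1)*(o + 3)*(o - 1)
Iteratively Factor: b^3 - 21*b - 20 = (b + 1)*(b^2 - b - 20) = (b - 5)*(b + 1)*(b + 4)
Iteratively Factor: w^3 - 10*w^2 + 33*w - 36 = (w - 4)*(w^2 - 6*w + 9) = (w - 4)*(w - 3)*(w - 3)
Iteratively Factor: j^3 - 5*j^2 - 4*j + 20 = (j - 2)*(j^2 - 3*j - 10) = (j - 2)*(j + 2)*(j - 5)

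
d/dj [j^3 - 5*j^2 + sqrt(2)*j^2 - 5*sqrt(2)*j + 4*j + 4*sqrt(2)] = 3*j^2 - 10*j + 2*sqrt(2)*j - 5*sqrt(2) + 4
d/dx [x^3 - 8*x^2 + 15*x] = 3*x^2 - 16*x + 15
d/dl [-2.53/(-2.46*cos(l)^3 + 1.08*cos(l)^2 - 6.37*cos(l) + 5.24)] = (18.6714*cos(l)^2 - 5.4648*cos(l) + 16.1161)*sin(l)/(2.46*cos(l)^3 - 1.08*cos(l)^2 + 6.37*cos(l) - 5.24)^2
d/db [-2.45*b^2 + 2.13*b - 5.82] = 2.13 - 4.9*b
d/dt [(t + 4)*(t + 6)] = 2*t + 10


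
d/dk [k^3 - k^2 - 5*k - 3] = 3*k^2 - 2*k - 5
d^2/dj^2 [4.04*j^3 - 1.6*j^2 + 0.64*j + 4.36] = 24.24*j - 3.2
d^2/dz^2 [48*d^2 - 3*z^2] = -6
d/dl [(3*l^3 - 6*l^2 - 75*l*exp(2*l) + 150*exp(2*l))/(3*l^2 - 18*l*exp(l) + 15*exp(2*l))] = (6*l^2*exp(l) + l^2 - 14*l*exp(l) - 5*exp(2*l) + 12*exp(l))/(l^2 - 2*l*exp(l) + exp(2*l))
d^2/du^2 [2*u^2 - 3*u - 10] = 4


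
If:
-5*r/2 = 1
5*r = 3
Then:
No Solution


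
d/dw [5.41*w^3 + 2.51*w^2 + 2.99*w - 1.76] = 16.23*w^2 + 5.02*w + 2.99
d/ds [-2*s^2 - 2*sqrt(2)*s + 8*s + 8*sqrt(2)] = -4*s - 2*sqrt(2) + 8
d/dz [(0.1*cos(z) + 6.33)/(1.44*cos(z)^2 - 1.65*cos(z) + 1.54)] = (0.144*cos(z)^2 + 18.2304*cos(z) - 10.5985)*sin(z)/(2.0736*cos(z)^4 - 4.752*cos(z)^3 + 7.1577*cos(z)^2 - 5.082*cos(z) + 2.3716)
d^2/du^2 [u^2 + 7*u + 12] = 2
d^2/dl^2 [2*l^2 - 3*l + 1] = 4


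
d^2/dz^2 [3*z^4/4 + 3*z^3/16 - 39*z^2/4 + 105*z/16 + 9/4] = 9*z^2 + 9*z/8 - 39/2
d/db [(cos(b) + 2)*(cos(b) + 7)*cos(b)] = (3*sin(b)^2 - 18*cos(b) - 17)*sin(b)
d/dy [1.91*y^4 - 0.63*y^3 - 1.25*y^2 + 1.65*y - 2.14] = 7.64*y^3 - 1.89*y^2 - 2.5*y + 1.65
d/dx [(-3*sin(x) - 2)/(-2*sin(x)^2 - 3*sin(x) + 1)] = (-8*sin(x) + 3*cos(2*x) - 12)*cos(x)/(3*sin(x) - cos(2*x))^2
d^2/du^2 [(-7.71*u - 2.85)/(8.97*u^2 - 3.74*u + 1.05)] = (-(7.71*u + 2.85)*(17.94*u - 3.74)*(35.88*u - 7.48) + (414.9522*u - 6.54179999999999)*(8.97*u^2 - 3.74*u + 1.05))/(8.97*u^2 - 3.74*u + 1.05)^3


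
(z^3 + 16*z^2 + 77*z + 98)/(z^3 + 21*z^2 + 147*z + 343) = (z + 2)/(z + 7)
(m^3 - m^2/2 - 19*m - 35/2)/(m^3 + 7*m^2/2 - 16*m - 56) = (m^2 - 4*m - 5)/(m^2 - 16)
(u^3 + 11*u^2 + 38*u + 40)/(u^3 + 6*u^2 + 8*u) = (u + 5)/u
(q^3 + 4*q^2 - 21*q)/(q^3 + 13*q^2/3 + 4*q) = 3*(q^2 + 4*q - 21)/(3*q^2 + 13*q + 12)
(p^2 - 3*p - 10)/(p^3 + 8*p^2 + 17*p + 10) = (p - 5)/(p^2 + 6*p + 5)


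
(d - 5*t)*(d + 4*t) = d^2 - d*t - 20*t^2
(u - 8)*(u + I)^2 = u^3 - 8*u^2 + 2*I*u^2 - u - 16*I*u + 8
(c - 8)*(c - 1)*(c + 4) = c^3 - 5*c^2 - 28*c + 32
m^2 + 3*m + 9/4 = (m + 3/2)^2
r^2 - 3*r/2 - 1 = (r - 2)*(r + 1/2)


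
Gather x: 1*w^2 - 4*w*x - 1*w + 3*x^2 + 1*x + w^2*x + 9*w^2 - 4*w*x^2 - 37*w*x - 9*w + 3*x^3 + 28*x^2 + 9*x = 10*w^2 - 10*w + 3*x^3 + x^2*(31 - 4*w) + x*(w^2 - 41*w + 10)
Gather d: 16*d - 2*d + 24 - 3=14*d + 21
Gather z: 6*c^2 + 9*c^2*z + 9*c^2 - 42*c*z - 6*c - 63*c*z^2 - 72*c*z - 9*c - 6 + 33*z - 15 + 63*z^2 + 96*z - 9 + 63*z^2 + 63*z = 15*c^2 - 15*c + z^2*(126 - 63*c) + z*(9*c^2 - 114*c + 192) - 30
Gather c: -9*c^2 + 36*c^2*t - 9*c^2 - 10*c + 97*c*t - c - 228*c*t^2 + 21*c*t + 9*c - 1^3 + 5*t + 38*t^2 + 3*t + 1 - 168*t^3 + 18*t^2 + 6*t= c^2*(36*t - 18) + c*(-228*t^2 + 118*t - 2) - 168*t^3 + 56*t^2 + 14*t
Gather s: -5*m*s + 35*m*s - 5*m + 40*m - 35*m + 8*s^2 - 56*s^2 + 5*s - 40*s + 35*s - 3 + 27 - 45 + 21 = 30*m*s - 48*s^2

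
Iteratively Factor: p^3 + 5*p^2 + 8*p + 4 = (p + 1)*(p^2 + 4*p + 4) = (p + 1)*(p + 2)*(p + 2)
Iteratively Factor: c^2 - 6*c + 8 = (c - 4)*(c - 2)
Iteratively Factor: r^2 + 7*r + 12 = (r + 4)*(r + 3)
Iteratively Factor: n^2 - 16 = (n + 4)*(n - 4)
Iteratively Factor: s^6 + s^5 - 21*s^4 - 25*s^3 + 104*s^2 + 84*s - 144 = (s + 3)*(s^5 - 2*s^4 - 15*s^3 + 20*s^2 + 44*s - 48) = (s - 1)*(s + 3)*(s^4 - s^3 - 16*s^2 + 4*s + 48) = (s - 1)*(s + 3)^2*(s^3 - 4*s^2 - 4*s + 16) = (s - 4)*(s - 1)*(s + 3)^2*(s^2 - 4) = (s - 4)*(s - 1)*(s + 2)*(s + 3)^2*(s - 2)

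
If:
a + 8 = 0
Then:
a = -8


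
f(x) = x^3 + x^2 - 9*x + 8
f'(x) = 3*x^2 + 2*x - 9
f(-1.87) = 21.79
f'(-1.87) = -2.25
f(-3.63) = 6.01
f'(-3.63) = 23.27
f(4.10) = 56.83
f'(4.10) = 49.63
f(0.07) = 7.38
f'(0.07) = -8.85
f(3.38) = 27.62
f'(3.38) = 32.03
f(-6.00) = -118.00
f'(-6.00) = 87.00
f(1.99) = 1.93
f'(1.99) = 6.86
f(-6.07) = -124.17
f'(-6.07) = 89.39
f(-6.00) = -118.00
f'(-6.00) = 87.00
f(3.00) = 17.00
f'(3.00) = 24.00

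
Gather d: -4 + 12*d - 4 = 12*d - 8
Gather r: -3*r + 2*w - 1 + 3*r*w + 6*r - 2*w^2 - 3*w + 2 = r*(3*w + 3) - 2*w^2 - w + 1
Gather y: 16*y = 16*y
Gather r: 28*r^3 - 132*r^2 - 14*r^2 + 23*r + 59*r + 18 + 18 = 28*r^3 - 146*r^2 + 82*r + 36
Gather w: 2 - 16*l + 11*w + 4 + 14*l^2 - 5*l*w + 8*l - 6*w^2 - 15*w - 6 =14*l^2 - 8*l - 6*w^2 + w*(-5*l - 4)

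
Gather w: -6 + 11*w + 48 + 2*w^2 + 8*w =2*w^2 + 19*w + 42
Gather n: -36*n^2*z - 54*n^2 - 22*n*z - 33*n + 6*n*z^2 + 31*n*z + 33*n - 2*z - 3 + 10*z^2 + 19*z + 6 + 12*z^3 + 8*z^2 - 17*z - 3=n^2*(-36*z - 54) + n*(6*z^2 + 9*z) + 12*z^3 + 18*z^2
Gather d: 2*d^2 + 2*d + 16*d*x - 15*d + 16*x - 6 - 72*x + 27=2*d^2 + d*(16*x - 13) - 56*x + 21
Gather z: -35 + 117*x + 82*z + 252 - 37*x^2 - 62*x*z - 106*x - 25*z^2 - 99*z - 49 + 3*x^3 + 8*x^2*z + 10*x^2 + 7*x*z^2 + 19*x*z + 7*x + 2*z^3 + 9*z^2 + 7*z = 3*x^3 - 27*x^2 + 18*x + 2*z^3 + z^2*(7*x - 16) + z*(8*x^2 - 43*x - 10) + 168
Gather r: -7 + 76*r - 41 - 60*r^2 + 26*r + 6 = -60*r^2 + 102*r - 42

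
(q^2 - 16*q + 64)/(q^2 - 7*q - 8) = (q - 8)/(q + 1)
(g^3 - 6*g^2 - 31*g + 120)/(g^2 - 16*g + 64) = (g^2 + 2*g - 15)/(g - 8)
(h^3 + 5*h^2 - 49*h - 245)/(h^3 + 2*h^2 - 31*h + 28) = (h^2 - 2*h - 35)/(h^2 - 5*h + 4)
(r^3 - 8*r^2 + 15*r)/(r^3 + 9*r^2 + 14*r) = (r^2 - 8*r + 15)/(r^2 + 9*r + 14)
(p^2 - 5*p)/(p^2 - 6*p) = (p - 5)/(p - 6)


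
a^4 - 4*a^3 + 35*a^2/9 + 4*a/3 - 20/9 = (a - 2)*(a - 5/3)*(a - 1)*(a + 2/3)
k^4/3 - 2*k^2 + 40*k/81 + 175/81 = (k/3 + 1/3)*(k - 5/3)^2*(k + 7/3)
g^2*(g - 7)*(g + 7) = g^4 - 49*g^2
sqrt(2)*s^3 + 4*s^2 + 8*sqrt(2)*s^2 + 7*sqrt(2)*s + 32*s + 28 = (s + 7)*(s + 2*sqrt(2))*(sqrt(2)*s + sqrt(2))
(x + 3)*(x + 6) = x^2 + 9*x + 18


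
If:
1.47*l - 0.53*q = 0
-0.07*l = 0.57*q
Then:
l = 0.00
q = 0.00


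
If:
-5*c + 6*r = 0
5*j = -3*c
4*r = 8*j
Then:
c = 0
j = 0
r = 0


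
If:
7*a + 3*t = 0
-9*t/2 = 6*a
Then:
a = 0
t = 0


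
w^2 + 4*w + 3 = (w + 1)*(w + 3)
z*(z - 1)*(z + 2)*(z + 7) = z^4 + 8*z^3 + 5*z^2 - 14*z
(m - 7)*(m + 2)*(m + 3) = m^3 - 2*m^2 - 29*m - 42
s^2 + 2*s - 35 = (s - 5)*(s + 7)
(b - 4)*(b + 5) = b^2 + b - 20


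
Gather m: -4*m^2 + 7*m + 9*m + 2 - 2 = -4*m^2 + 16*m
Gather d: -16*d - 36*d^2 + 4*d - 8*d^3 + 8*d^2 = -8*d^3 - 28*d^2 - 12*d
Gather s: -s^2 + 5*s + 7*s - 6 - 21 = -s^2 + 12*s - 27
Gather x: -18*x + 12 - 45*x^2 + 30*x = -45*x^2 + 12*x + 12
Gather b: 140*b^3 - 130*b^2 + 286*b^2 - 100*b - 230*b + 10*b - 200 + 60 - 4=140*b^3 + 156*b^2 - 320*b - 144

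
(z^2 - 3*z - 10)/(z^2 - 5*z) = (z + 2)/z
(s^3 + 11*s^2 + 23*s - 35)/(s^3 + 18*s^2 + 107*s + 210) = (s - 1)/(s + 6)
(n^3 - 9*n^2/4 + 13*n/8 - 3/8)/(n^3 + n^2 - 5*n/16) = 2*(8*n^3 - 18*n^2 + 13*n - 3)/(n*(16*n^2 + 16*n - 5))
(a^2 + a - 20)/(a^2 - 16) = (a + 5)/(a + 4)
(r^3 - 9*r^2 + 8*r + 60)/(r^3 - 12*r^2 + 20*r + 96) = (r - 5)/(r - 8)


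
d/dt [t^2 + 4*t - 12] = 2*t + 4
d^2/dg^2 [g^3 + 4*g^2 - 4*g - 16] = 6*g + 8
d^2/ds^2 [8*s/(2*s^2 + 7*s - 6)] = 16*(s*(4*s + 7)^2 - (6*s + 7)*(2*s^2 + 7*s - 6))/(2*s^2 + 7*s - 6)^3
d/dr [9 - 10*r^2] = -20*r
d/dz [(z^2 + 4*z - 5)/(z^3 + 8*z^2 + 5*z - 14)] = (-z^2 - 10*z - 31)/(z^4 + 18*z^3 + 109*z^2 + 252*z + 196)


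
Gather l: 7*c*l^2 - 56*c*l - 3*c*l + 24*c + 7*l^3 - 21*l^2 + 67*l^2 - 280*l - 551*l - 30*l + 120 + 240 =24*c + 7*l^3 + l^2*(7*c + 46) + l*(-59*c - 861) + 360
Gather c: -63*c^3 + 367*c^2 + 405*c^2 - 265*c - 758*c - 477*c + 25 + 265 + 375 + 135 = -63*c^3 + 772*c^2 - 1500*c + 800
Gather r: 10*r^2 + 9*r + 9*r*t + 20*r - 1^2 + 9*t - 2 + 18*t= 10*r^2 + r*(9*t + 29) + 27*t - 3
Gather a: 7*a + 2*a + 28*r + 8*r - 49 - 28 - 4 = 9*a + 36*r - 81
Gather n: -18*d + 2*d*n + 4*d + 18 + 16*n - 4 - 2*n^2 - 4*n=-14*d - 2*n^2 + n*(2*d + 12) + 14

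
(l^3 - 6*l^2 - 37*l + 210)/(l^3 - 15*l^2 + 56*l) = (l^2 + l - 30)/(l*(l - 8))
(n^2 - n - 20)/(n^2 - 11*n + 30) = (n + 4)/(n - 6)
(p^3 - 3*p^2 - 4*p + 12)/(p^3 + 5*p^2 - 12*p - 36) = (p - 2)/(p + 6)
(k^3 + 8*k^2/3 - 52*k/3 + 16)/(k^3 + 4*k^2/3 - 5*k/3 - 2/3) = (3*k^3 + 8*k^2 - 52*k + 48)/(3*k^3 + 4*k^2 - 5*k - 2)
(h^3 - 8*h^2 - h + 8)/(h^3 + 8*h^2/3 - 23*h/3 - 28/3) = 3*(h^2 - 9*h + 8)/(3*h^2 + 5*h - 28)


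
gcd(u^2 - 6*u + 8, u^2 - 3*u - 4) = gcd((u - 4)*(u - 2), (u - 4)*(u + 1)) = u - 4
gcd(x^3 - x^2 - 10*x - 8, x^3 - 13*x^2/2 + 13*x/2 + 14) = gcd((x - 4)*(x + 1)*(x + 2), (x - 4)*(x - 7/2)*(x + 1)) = x^2 - 3*x - 4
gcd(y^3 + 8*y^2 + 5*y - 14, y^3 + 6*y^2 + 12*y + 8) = y + 2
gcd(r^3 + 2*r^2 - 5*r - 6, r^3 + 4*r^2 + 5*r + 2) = r + 1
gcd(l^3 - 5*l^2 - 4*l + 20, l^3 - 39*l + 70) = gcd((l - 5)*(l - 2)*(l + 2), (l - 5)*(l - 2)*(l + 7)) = l^2 - 7*l + 10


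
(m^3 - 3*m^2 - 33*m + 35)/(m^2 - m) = m - 2 - 35/m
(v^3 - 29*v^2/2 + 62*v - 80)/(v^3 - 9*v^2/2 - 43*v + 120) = (v - 4)/(v + 6)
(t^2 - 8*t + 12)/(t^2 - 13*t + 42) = (t - 2)/(t - 7)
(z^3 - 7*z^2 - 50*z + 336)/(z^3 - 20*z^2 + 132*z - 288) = (z + 7)/(z - 6)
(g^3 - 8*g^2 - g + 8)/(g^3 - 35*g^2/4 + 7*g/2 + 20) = 4*(g^2 - 1)/(4*g^2 - 3*g - 10)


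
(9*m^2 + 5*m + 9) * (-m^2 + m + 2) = -9*m^4 + 4*m^3 + 14*m^2 + 19*m + 18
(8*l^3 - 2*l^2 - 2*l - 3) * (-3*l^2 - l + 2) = -24*l^5 - 2*l^4 + 24*l^3 + 7*l^2 - l - 6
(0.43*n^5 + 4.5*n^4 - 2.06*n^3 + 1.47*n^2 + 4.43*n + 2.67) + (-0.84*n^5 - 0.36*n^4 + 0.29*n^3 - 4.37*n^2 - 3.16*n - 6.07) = -0.41*n^5 + 4.14*n^4 - 1.77*n^3 - 2.9*n^2 + 1.27*n - 3.4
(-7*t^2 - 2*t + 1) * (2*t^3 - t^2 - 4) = -14*t^5 + 3*t^4 + 4*t^3 + 27*t^2 + 8*t - 4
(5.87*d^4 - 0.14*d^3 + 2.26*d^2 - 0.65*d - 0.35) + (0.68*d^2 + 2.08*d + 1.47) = 5.87*d^4 - 0.14*d^3 + 2.94*d^2 + 1.43*d + 1.12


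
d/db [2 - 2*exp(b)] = -2*exp(b)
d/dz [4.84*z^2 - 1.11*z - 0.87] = 9.68*z - 1.11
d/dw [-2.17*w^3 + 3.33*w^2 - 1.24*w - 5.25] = -6.51*w^2 + 6.66*w - 1.24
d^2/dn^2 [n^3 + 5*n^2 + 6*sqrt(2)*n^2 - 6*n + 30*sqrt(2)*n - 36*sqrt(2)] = 6*n + 10 + 12*sqrt(2)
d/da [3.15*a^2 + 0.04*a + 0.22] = 6.3*a + 0.04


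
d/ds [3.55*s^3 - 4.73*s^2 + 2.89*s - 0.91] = 10.65*s^2 - 9.46*s + 2.89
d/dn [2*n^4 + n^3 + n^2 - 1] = n*(8*n^2 + 3*n + 2)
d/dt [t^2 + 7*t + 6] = 2*t + 7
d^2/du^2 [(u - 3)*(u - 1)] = 2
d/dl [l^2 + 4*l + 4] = 2*l + 4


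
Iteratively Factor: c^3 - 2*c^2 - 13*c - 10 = (c + 2)*(c^2 - 4*c - 5) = (c + 1)*(c + 2)*(c - 5)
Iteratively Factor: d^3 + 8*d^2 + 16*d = (d)*(d^2 + 8*d + 16) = d*(d + 4)*(d + 4)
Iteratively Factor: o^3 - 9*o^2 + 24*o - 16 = (o - 4)*(o^2 - 5*o + 4) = (o - 4)*(o - 1)*(o - 4)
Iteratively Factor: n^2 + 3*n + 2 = (n + 1)*(n + 2)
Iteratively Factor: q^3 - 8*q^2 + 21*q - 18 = (q - 2)*(q^2 - 6*q + 9) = (q - 3)*(q - 2)*(q - 3)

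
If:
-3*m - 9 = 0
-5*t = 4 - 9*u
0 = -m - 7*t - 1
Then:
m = -3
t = 2/7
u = 38/63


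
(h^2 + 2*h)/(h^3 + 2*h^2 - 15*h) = (h + 2)/(h^2 + 2*h - 15)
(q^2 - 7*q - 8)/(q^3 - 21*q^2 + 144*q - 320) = (q + 1)/(q^2 - 13*q + 40)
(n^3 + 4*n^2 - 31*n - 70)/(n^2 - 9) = (n^3 + 4*n^2 - 31*n - 70)/(n^2 - 9)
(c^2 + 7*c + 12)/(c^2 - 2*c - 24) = (c + 3)/(c - 6)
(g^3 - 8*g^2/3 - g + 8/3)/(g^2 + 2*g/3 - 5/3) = (3*g^2 - 5*g - 8)/(3*g + 5)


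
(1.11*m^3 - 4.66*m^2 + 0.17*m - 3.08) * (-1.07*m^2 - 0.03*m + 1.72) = -1.1877*m^5 + 4.9529*m^4 + 1.8671*m^3 - 4.7247*m^2 + 0.3848*m - 5.2976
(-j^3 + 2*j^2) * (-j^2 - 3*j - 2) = j^5 + j^4 - 4*j^3 - 4*j^2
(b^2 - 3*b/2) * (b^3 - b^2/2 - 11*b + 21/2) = b^5 - 2*b^4 - 41*b^3/4 + 27*b^2 - 63*b/4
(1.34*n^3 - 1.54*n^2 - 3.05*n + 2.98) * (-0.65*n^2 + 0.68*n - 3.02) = -0.871*n^5 + 1.9122*n^4 - 3.1115*n^3 + 0.6398*n^2 + 11.2374*n - 8.9996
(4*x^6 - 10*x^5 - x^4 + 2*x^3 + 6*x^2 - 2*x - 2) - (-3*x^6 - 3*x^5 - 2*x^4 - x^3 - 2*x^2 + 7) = 7*x^6 - 7*x^5 + x^4 + 3*x^3 + 8*x^2 - 2*x - 9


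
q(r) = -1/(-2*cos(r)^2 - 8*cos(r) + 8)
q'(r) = -(-4*sin(r)*cos(r) - 8*sin(r))/(-2*cos(r)^2 - 8*cos(r) + 8)^2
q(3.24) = -0.07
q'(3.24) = -0.00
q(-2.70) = -0.07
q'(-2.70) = -0.01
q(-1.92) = -0.10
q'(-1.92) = -0.06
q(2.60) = -0.07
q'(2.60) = 0.01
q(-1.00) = -0.32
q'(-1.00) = -0.89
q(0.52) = 2.23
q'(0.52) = 28.30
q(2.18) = -0.08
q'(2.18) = 0.03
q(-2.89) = -0.07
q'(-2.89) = -0.01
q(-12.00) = 5.71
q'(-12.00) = 199.28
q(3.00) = -0.07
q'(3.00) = 0.00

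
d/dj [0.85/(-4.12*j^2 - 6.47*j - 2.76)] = (7.004*j + 5.4995)/(4.12*j^2 + 6.47*j + 2.76)^2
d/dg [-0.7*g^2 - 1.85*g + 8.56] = -1.4*g - 1.85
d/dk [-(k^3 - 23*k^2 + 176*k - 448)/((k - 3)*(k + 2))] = (-k^4 + 2*k^3 + 171*k^2 - 1172*k + 1504)/(k^4 - 2*k^3 - 11*k^2 + 12*k + 36)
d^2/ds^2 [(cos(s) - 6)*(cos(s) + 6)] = -2*cos(2*s)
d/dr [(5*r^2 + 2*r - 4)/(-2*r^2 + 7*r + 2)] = (39*r^2 + 4*r + 32)/(4*r^4 - 28*r^3 + 41*r^2 + 28*r + 4)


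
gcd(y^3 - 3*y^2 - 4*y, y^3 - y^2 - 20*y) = y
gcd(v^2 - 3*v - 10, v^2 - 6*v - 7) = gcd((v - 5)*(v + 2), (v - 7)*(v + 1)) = 1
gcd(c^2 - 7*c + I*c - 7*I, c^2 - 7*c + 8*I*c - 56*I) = c - 7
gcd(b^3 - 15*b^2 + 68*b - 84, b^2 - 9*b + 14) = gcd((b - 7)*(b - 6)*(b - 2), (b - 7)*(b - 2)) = b^2 - 9*b + 14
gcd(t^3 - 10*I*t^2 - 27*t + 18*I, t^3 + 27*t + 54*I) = t - 6*I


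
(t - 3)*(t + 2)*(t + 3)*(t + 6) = t^4 + 8*t^3 + 3*t^2 - 72*t - 108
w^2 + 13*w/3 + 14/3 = (w + 2)*(w + 7/3)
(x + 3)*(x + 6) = x^2 + 9*x + 18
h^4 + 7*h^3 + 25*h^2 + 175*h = h*(h + 7)*(h - 5*I)*(h + 5*I)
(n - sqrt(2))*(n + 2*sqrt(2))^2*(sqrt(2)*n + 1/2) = sqrt(2)*n^4 + 13*n^3/2 + 3*sqrt(2)*n^2/2 - 16*n - 4*sqrt(2)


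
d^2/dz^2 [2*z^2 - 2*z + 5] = 4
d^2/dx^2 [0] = 0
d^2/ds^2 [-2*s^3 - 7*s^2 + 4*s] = -12*s - 14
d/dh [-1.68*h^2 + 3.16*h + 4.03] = 3.16 - 3.36*h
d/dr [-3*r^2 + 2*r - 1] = 2 - 6*r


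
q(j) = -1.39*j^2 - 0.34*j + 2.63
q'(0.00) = -0.34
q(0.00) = 2.63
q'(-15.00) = 41.36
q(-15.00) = -305.02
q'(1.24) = -3.79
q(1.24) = 0.07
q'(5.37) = -15.27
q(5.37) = -39.28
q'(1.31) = -3.98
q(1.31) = -0.20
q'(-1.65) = 4.25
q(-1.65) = -0.59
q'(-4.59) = 12.42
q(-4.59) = -25.09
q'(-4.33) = 11.70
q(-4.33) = -21.96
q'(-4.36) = 11.78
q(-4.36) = -22.31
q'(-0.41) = 0.80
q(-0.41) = 2.54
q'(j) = -2.78*j - 0.34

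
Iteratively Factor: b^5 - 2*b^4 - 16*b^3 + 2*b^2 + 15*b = (b + 1)*(b^4 - 3*b^3 - 13*b^2 + 15*b) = (b - 1)*(b + 1)*(b^3 - 2*b^2 - 15*b) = b*(b - 1)*(b + 1)*(b^2 - 2*b - 15) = b*(b - 5)*(b - 1)*(b + 1)*(b + 3)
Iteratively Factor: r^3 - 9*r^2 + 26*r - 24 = (r - 4)*(r^2 - 5*r + 6) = (r - 4)*(r - 2)*(r - 3)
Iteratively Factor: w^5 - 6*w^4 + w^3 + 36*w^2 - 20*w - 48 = (w - 4)*(w^4 - 2*w^3 - 7*w^2 + 8*w + 12) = (w - 4)*(w - 3)*(w^3 + w^2 - 4*w - 4) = (w - 4)*(w - 3)*(w + 1)*(w^2 - 4) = (w - 4)*(w - 3)*(w - 2)*(w + 1)*(w + 2)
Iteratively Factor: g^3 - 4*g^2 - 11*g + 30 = (g - 2)*(g^2 - 2*g - 15) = (g - 2)*(g + 3)*(g - 5)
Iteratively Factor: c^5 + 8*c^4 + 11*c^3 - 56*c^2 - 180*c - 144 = (c + 2)*(c^4 + 6*c^3 - c^2 - 54*c - 72) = (c + 2)*(c + 4)*(c^3 + 2*c^2 - 9*c - 18) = (c + 2)^2*(c + 4)*(c^2 - 9) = (c + 2)^2*(c + 3)*(c + 4)*(c - 3)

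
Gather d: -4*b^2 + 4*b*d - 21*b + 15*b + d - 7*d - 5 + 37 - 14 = -4*b^2 - 6*b + d*(4*b - 6) + 18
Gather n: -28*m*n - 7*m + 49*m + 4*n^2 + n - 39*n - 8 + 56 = 42*m + 4*n^2 + n*(-28*m - 38) + 48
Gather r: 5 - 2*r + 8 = 13 - 2*r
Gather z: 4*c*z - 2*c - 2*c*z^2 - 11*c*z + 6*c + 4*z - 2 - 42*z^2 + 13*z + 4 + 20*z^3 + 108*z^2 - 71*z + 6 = 4*c + 20*z^3 + z^2*(66 - 2*c) + z*(-7*c - 54) + 8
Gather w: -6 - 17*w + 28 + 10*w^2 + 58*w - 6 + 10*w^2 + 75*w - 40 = 20*w^2 + 116*w - 24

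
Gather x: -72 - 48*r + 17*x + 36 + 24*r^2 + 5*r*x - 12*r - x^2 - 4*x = 24*r^2 - 60*r - x^2 + x*(5*r + 13) - 36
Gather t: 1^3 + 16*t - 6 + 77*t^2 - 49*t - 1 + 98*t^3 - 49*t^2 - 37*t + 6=98*t^3 + 28*t^2 - 70*t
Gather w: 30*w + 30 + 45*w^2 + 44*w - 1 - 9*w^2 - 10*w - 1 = 36*w^2 + 64*w + 28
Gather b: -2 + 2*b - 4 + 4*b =6*b - 6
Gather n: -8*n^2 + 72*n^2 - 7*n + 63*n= 64*n^2 + 56*n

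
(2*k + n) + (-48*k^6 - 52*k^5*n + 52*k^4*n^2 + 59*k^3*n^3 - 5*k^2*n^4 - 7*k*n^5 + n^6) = -48*k^6 - 52*k^5*n + 52*k^4*n^2 + 59*k^3*n^3 - 5*k^2*n^4 - 7*k*n^5 + 2*k + n^6 + n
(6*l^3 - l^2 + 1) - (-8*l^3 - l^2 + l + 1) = 14*l^3 - l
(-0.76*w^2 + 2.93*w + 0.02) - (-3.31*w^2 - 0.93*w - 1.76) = 2.55*w^2 + 3.86*w + 1.78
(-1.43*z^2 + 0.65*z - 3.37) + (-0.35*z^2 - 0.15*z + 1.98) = -1.78*z^2 + 0.5*z - 1.39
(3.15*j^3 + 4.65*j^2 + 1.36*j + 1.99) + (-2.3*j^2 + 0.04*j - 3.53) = 3.15*j^3 + 2.35*j^2 + 1.4*j - 1.54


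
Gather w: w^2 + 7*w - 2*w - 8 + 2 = w^2 + 5*w - 6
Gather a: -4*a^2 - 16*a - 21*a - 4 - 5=-4*a^2 - 37*a - 9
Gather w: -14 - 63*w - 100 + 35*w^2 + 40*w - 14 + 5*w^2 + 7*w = 40*w^2 - 16*w - 128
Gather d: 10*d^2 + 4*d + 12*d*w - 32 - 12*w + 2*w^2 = 10*d^2 + d*(12*w + 4) + 2*w^2 - 12*w - 32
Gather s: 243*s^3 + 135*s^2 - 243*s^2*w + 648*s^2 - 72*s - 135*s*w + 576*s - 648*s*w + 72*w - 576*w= 243*s^3 + s^2*(783 - 243*w) + s*(504 - 783*w) - 504*w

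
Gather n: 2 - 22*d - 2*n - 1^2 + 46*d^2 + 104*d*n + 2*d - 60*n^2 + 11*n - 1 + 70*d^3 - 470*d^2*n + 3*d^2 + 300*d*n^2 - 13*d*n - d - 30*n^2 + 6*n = 70*d^3 + 49*d^2 - 21*d + n^2*(300*d - 90) + n*(-470*d^2 + 91*d + 15)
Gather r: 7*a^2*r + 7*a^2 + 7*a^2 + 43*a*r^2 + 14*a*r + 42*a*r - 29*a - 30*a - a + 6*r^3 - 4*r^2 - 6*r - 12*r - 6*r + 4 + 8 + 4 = 14*a^2 - 60*a + 6*r^3 + r^2*(43*a - 4) + r*(7*a^2 + 56*a - 24) + 16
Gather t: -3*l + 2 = 2 - 3*l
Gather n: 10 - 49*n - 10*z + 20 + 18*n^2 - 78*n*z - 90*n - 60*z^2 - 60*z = 18*n^2 + n*(-78*z - 139) - 60*z^2 - 70*z + 30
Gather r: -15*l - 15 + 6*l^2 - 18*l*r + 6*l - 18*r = 6*l^2 - 9*l + r*(-18*l - 18) - 15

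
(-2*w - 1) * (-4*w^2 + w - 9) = 8*w^3 + 2*w^2 + 17*w + 9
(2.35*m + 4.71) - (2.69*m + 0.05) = 4.66 - 0.34*m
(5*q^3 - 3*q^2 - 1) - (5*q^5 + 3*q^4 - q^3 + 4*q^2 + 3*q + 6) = -5*q^5 - 3*q^4 + 6*q^3 - 7*q^2 - 3*q - 7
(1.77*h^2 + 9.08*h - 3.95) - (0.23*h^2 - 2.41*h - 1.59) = 1.54*h^2 + 11.49*h - 2.36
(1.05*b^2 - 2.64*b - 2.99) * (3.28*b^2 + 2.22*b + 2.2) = 3.444*b^4 - 6.3282*b^3 - 13.358*b^2 - 12.4458*b - 6.578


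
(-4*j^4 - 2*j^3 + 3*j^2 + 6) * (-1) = 4*j^4 + 2*j^3 - 3*j^2 - 6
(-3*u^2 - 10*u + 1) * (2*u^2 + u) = -6*u^4 - 23*u^3 - 8*u^2 + u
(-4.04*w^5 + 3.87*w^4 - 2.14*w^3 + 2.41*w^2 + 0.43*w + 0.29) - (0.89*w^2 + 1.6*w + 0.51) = -4.04*w^5 + 3.87*w^4 - 2.14*w^3 + 1.52*w^2 - 1.17*w - 0.22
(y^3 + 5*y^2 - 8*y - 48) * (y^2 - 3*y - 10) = y^5 + 2*y^4 - 33*y^3 - 74*y^2 + 224*y + 480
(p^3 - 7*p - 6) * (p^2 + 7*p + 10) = p^5 + 7*p^4 + 3*p^3 - 55*p^2 - 112*p - 60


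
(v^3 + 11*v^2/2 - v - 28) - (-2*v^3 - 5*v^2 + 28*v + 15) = 3*v^3 + 21*v^2/2 - 29*v - 43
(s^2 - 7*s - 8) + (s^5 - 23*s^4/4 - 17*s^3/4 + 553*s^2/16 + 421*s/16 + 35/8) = s^5 - 23*s^4/4 - 17*s^3/4 + 569*s^2/16 + 309*s/16 - 29/8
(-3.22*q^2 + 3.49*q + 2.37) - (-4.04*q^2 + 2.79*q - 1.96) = 0.82*q^2 + 0.7*q + 4.33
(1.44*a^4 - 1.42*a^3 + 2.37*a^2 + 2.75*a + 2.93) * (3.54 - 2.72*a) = -3.9168*a^5 + 8.96*a^4 - 11.4732*a^3 + 0.909800000000001*a^2 + 1.7654*a + 10.3722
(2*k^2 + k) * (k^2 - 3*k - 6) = 2*k^4 - 5*k^3 - 15*k^2 - 6*k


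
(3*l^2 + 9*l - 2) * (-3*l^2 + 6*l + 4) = -9*l^4 - 9*l^3 + 72*l^2 + 24*l - 8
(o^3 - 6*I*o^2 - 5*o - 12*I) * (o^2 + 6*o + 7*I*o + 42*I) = o^5 + 6*o^4 + I*o^4 + 37*o^3 + 6*I*o^3 + 222*o^2 - 47*I*o^2 + 84*o - 282*I*o + 504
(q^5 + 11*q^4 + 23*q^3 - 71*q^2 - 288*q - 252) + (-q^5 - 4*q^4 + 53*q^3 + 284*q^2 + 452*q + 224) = 7*q^4 + 76*q^3 + 213*q^2 + 164*q - 28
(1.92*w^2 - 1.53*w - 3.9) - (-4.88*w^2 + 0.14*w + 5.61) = 6.8*w^2 - 1.67*w - 9.51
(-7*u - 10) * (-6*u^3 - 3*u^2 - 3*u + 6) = 42*u^4 + 81*u^3 + 51*u^2 - 12*u - 60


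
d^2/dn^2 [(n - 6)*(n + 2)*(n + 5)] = 6*n + 2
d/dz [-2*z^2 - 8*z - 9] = -4*z - 8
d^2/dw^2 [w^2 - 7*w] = 2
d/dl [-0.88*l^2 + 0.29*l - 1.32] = 0.29 - 1.76*l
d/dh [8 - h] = -1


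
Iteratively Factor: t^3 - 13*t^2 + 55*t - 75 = (t - 5)*(t^2 - 8*t + 15) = (t - 5)*(t - 3)*(t - 5)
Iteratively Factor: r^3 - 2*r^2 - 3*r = (r + 1)*(r^2 - 3*r) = (r - 3)*(r + 1)*(r)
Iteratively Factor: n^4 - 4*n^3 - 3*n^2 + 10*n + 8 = (n - 4)*(n^3 - 3*n - 2) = (n - 4)*(n + 1)*(n^2 - n - 2) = (n - 4)*(n + 1)^2*(n - 2)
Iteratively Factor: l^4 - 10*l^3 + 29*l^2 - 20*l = (l)*(l^3 - 10*l^2 + 29*l - 20) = l*(l - 1)*(l^2 - 9*l + 20) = l*(l - 4)*(l - 1)*(l - 5)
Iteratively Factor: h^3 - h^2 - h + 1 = (h + 1)*(h^2 - 2*h + 1) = (h - 1)*(h + 1)*(h - 1)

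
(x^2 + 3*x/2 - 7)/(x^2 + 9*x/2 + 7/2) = (x - 2)/(x + 1)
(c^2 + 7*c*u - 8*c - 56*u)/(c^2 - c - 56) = (c + 7*u)/(c + 7)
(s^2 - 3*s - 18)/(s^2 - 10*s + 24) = (s + 3)/(s - 4)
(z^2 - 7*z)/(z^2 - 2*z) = (z - 7)/(z - 2)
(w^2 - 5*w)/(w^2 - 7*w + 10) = w/(w - 2)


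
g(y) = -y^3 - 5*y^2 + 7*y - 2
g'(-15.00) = -518.00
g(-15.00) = 2143.00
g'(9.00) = -326.00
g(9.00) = -1073.00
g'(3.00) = -50.00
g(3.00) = -53.00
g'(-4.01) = -1.14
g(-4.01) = -45.99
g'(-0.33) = 9.97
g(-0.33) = -4.82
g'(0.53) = 0.86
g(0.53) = 0.16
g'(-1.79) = 15.29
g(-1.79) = -24.82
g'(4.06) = -83.05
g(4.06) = -122.92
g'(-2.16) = 14.60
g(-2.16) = -30.37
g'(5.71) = -147.91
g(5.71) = -311.22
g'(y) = -3*y^2 - 10*y + 7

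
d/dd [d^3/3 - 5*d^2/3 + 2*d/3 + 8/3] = d^2 - 10*d/3 + 2/3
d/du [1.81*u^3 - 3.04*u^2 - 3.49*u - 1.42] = 5.43*u^2 - 6.08*u - 3.49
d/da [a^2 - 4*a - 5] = 2*a - 4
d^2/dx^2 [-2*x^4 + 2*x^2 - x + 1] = 4 - 24*x^2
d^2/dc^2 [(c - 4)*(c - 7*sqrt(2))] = 2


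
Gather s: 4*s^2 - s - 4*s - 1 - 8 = 4*s^2 - 5*s - 9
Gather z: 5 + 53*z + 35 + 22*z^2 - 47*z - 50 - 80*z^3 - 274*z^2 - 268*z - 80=-80*z^3 - 252*z^2 - 262*z - 90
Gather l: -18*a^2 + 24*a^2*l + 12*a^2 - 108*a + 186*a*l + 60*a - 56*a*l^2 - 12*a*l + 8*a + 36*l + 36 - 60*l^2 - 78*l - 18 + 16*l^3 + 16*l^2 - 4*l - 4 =-6*a^2 - 40*a + 16*l^3 + l^2*(-56*a - 44) + l*(24*a^2 + 174*a - 46) + 14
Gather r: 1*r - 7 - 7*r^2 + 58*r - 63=-7*r^2 + 59*r - 70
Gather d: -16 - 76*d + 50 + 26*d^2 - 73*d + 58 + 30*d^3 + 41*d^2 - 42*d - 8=30*d^3 + 67*d^2 - 191*d + 84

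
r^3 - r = r*(r - 1)*(r + 1)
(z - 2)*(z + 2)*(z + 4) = z^3 + 4*z^2 - 4*z - 16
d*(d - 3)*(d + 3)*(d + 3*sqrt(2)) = d^4 + 3*sqrt(2)*d^3 - 9*d^2 - 27*sqrt(2)*d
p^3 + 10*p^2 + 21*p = p*(p + 3)*(p + 7)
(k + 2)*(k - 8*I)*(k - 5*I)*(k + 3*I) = k^4 + 2*k^3 - 10*I*k^3 - k^2 - 20*I*k^2 - 2*k - 120*I*k - 240*I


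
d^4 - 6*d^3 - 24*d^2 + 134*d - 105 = (d - 7)*(d - 3)*(d - 1)*(d + 5)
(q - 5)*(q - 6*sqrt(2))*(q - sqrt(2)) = q^3 - 7*sqrt(2)*q^2 - 5*q^2 + 12*q + 35*sqrt(2)*q - 60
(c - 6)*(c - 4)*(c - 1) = c^3 - 11*c^2 + 34*c - 24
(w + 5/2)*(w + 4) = w^2 + 13*w/2 + 10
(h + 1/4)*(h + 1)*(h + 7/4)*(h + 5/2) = h^4 + 11*h^3/2 + 159*h^2/16 + 209*h/32 + 35/32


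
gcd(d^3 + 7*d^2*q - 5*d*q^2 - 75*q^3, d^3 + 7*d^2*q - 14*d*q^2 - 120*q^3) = d + 5*q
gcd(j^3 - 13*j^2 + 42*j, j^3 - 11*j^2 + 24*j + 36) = j - 6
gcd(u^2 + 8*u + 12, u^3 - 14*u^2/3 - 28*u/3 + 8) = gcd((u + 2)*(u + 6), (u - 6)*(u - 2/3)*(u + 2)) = u + 2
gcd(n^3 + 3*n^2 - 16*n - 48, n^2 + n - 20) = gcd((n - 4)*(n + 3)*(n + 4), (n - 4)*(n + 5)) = n - 4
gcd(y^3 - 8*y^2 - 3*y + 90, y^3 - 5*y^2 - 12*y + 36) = y^2 - 3*y - 18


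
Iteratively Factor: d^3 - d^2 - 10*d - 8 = (d - 4)*(d^2 + 3*d + 2) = (d - 4)*(d + 2)*(d + 1)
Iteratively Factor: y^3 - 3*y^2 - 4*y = (y)*(y^2 - 3*y - 4) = y*(y - 4)*(y + 1)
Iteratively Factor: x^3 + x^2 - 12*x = (x + 4)*(x^2 - 3*x) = (x - 3)*(x + 4)*(x)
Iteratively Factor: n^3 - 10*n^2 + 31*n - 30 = (n - 5)*(n^2 - 5*n + 6) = (n - 5)*(n - 3)*(n - 2)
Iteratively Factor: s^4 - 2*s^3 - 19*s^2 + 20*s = (s + 4)*(s^3 - 6*s^2 + 5*s) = (s - 1)*(s + 4)*(s^2 - 5*s) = s*(s - 1)*(s + 4)*(s - 5)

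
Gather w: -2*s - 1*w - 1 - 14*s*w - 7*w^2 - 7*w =-2*s - 7*w^2 + w*(-14*s - 8) - 1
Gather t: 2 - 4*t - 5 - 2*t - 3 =-6*t - 6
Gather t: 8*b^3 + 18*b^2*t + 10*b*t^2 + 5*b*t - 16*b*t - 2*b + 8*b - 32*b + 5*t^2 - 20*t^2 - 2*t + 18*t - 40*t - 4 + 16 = 8*b^3 - 26*b + t^2*(10*b - 15) + t*(18*b^2 - 11*b - 24) + 12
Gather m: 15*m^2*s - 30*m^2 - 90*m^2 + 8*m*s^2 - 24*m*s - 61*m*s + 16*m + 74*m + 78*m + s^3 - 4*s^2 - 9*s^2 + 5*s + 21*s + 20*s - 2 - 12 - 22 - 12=m^2*(15*s - 120) + m*(8*s^2 - 85*s + 168) + s^3 - 13*s^2 + 46*s - 48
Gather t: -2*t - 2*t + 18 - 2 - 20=-4*t - 4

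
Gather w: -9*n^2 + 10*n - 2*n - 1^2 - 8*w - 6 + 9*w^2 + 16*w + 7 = -9*n^2 + 8*n + 9*w^2 + 8*w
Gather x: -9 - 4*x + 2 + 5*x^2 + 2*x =5*x^2 - 2*x - 7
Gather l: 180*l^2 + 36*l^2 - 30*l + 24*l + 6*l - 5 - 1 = 216*l^2 - 6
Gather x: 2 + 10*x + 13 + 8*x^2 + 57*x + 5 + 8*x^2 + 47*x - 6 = 16*x^2 + 114*x + 14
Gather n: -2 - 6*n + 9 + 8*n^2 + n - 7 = 8*n^2 - 5*n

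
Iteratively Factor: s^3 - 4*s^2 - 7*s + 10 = (s - 5)*(s^2 + s - 2) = (s - 5)*(s - 1)*(s + 2)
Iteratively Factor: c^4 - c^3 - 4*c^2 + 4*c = (c)*(c^3 - c^2 - 4*c + 4) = c*(c - 2)*(c^2 + c - 2) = c*(c - 2)*(c + 2)*(c - 1)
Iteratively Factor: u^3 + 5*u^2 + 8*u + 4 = (u + 2)*(u^2 + 3*u + 2) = (u + 1)*(u + 2)*(u + 2)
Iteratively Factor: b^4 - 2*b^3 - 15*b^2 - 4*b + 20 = (b + 2)*(b^3 - 4*b^2 - 7*b + 10) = (b + 2)^2*(b^2 - 6*b + 5) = (b - 5)*(b + 2)^2*(b - 1)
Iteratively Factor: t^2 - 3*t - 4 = (t - 4)*(t + 1)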